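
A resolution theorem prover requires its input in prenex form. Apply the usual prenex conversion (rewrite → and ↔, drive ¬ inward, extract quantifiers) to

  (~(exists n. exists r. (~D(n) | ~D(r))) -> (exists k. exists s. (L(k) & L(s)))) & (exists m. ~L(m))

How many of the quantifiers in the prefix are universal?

0

Eliminate → and ↔ using ¬ and ∨.
  (~~(exists n. exists r. (~D(n) | ~D(r))) | (exists k. exists s. (L(k) & L(s)))) & (exists m. ~L(m))
Drive negations inward (¬∀x A ≡ ∃x ¬A, ¬∃x A ≡ ∀x ¬A, De Morgan for ∧/∨):
  ((exists n. exists r. (~D(n) | ~D(r))) | (exists k. exists s. (L(k) & L(s)))) & (exists m. ~L(m))
All bound variables are already distinct, so no renaming is needed.
Extract every quantifier outward, since the variables are now distinct and don't occur free across branches:
  exists n. exists r. exists k. exists s. exists m. ((~D(n) | ~D(r) | L(k) & L(s)) & ~L(m))
The prefix is exists n exists r exists k exists s exists m: 0 universal, 5 existential.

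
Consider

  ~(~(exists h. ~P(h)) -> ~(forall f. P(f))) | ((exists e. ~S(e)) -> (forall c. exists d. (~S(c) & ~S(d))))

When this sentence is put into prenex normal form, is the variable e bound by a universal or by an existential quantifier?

universal

Rewrite implications/biconditionals: A → B as ¬A ∨ B.
  ~(~~(exists h. ~P(h)) | ~(forall f. P(f))) | ~(exists e. ~S(e)) | (forall c. exists d. (~S(c) & ~S(d)))
Push ¬ through the quantifiers and connectives to reach negation normal form:
  (forall h. P(h)) & (forall f. P(f)) | (forall e. S(e)) | (forall c. exists d. (~S(c) & ~S(d)))
All bound variables are already distinct, so no renaming is needed.
Finally move all quantifiers to the prefix:
  forall h. forall f. forall e. forall c. exists d. (P(h) & P(f) | S(e) | ~S(c) & ~S(d))
The quantifier exists e sits under an odd number of negations (counting the antecedent side of each →), so it flips to forall e.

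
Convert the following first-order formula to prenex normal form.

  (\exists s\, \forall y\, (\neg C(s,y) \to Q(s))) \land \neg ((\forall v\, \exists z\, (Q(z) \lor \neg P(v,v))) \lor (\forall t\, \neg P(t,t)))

\exists s\, \forall y\, \exists v\, \forall z\, \exists t\, ((C(s,y) \lor Q(s)) \land \neg Q(z) \land P(v,v) \land P(t,t))

Eliminate → and ↔ using ¬ and ∨.
  (\exists s\, \forall y\, (\neg \neg C(s,y) \lor Q(s))) \land \neg ((\forall v\, \exists z\, (Q(z) \lor \neg P(v,v))) \lor (\forall t\, \neg P(t,t)))
Push ¬ through the quantifiers and connectives to reach negation normal form:
  (\exists s\, \forall y\, (C(s,y) \lor Q(s))) \land (\exists v\, \forall z\, (\neg Q(z) \land P(v,v))) \land (\exists t\, P(t,t))
All bound variables are already distinct, so no renaming is needed.
Finally move all quantifiers to the prefix:
  \exists s\, \forall y\, \exists v\, \forall z\, \exists t\, ((C(s,y) \lor Q(s)) \land \neg Q(z) \land P(v,v) \land P(t,t))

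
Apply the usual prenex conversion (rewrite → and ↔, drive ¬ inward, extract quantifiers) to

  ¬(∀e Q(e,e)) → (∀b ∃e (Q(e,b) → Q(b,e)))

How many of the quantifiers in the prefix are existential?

1

Eliminate → and ↔ using ¬ and ∨.
  ¬¬(∀e Q(e,e)) ∨ (∀b ∃e (¬Q(e,b) ∨ Q(b,e)))
Move each ¬ inward, flipping quantifiers it crosses:
  (∀e Q(e,e)) ∨ (∀b ∃e (¬Q(e,b) ∨ Q(b,e)))
Standardize variables apart so no two quantifiers bind the same name: e↦p.
  (∀e Q(e,e)) ∨ (∀b ∃p (¬Q(p,b) ∨ Q(b,p)))
Finally move all quantifiers to the prefix:
  ∀e ∀b ∃p (Q(e,e) ∨ ¬Q(p,b) ∨ Q(b,p))
The prefix is ∀e ∀b ∃p: 2 universal, 1 existential.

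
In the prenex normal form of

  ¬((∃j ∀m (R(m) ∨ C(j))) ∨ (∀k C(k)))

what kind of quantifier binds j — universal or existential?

Move each ¬ inward, flipping quantifiers it crosses:
  (∀j ∃m (¬R(m) ∧ ¬C(j))) ∧ (∃k ¬C(k))
Pull the quantifiers to the front (each side's bound variable is not free in the other side):
  ∀j ∃m ∃k (¬R(m) ∧ ¬C(j) ∧ ¬C(k))
The quantifier ∃j sits under an odd number of negations, so it flips to ∀j.

universal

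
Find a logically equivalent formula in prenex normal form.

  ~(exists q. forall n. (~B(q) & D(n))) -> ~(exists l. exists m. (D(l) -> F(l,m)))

Eliminate → and ↔ using ¬ and ∨.
  ~~(exists q. forall n. (~B(q) & D(n))) | ~(exists l. exists m. (~D(l) | F(l,m)))
Drive negations inward (¬∀x A ≡ ∃x ¬A, ¬∃x A ≡ ∀x ¬A, De Morgan for ∧/∨):
  (exists q. forall n. (~B(q) & D(n))) | (forall l. forall m. (D(l) & ~F(l,m)))
All bound variables are already distinct, so no renaming is needed.
Pull the quantifiers to the front (each side's bound variable is not free in the other side):
  exists q. forall n. forall l. forall m. (~B(q) & D(n) | D(l) & ~F(l,m))

exists q. forall n. forall l. forall m. (~B(q) & D(n) | D(l) & ~F(l,m))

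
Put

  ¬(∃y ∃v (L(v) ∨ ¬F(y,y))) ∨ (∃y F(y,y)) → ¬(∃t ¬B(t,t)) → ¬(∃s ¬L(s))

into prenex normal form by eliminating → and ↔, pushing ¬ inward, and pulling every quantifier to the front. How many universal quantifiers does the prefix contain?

2

Rewrite implications/biconditionals: A → B as ¬A ∨ B.
  ¬(¬(∃y ∃v (L(v) ∨ ¬F(y,y))) ∨ (∃y F(y,y))) ∨ ¬¬(∃t ¬B(t,t)) ∨ ¬(∃s ¬L(s))
Drive negations inward (¬∀x A ≡ ∃x ¬A, ¬∃x A ≡ ∀x ¬A, De Morgan for ∧/∨):
  (∃y ∃v (L(v) ∨ ¬F(y,y))) ∧ (∀y ¬F(y,y)) ∨ (∃t ¬B(t,t)) ∨ (∀s L(s))
Standardize variables apart so no two quantifiers bind the same name: y↦x.
  (∃y ∃v (L(v) ∨ ¬F(y,y))) ∧ (∀x ¬F(x,x)) ∨ (∃t ¬B(t,t)) ∨ (∀s L(s))
Pull the quantifiers to the front (each side's bound variable is not free in the other side):
  ∃y ∃v ∀x ∃t ∀s ((L(v) ∨ ¬F(y,y)) ∧ ¬F(x,x) ∨ ¬B(t,t) ∨ L(s))
The prefix is ∃y ∃v ∀x ∃t ∀s: 2 universal, 3 existential.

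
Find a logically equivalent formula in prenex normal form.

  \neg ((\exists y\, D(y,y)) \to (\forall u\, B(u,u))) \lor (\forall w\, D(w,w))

\exists y\, \exists u\, \forall w\, (D(y,y) \land \neg B(u,u) \lor D(w,w))

Eliminate → and ↔ using ¬ and ∨.
  \neg (\neg (\exists y\, D(y,y)) \lor (\forall u\, B(u,u))) \lor (\forall w\, D(w,w))
Drive negations inward (¬∀x A ≡ ∃x ¬A, ¬∃x A ≡ ∀x ¬A, De Morgan for ∧/∨):
  (\exists y\, D(y,y)) \land (\exists u\, \neg B(u,u)) \lor (\forall w\, D(w,w))
All bound variables are already distinct, so no renaming is needed.
Finally move all quantifiers to the prefix:
  \exists y\, \exists u\, \forall w\, (D(y,y) \land \neg B(u,u) \lor D(w,w))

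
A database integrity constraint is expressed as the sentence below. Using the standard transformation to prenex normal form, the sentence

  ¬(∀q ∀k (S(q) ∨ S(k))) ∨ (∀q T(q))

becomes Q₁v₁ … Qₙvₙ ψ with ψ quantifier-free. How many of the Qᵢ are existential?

2

Push ¬ through the quantifiers and connectives to reach negation normal form:
  (∃q ∃k (¬S(q) ∧ ¬S(k))) ∨ (∀q T(q))
Standardize variables apart so no two quantifiers bind the same name: q↦a.
  (∃q ∃k (¬S(q) ∧ ¬S(k))) ∨ (∀a T(a))
Pull the quantifiers to the front (each side's bound variable is not free in the other side):
  ∃q ∃k ∀a (¬S(q) ∧ ¬S(k) ∨ T(a))
The prefix is ∃q ∃k ∀a: 1 universal, 2 existential.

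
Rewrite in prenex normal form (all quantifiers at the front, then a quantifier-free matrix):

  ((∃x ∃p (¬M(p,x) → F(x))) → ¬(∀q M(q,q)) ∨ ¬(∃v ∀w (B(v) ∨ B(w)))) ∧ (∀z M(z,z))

Eliminate → and ↔ using ¬ and ∨.
  (¬(∃x ∃p (¬¬M(p,x) ∨ F(x))) ∨ ¬(∀q M(q,q)) ∨ ¬(∃v ∀w (B(v) ∨ B(w)))) ∧ (∀z M(z,z))
Move each ¬ inward, flipping quantifiers it crosses:
  ((∀x ∀p (¬M(p,x) ∧ ¬F(x))) ∨ (∃q ¬M(q,q)) ∨ (∀v ∃w (¬B(v) ∧ ¬B(w)))) ∧ (∀z M(z,z))
All bound variables are already distinct, so no renaming is needed.
Finally move all quantifiers to the prefix:
  ∀x ∀p ∃q ∀v ∃w ∀z ((¬M(p,x) ∧ ¬F(x) ∨ ¬M(q,q) ∨ ¬B(v) ∧ ¬B(w)) ∧ M(z,z))

∀x ∀p ∃q ∀v ∃w ∀z ((¬M(p,x) ∧ ¬F(x) ∨ ¬M(q,q) ∨ ¬B(v) ∧ ¬B(w)) ∧ M(z,z))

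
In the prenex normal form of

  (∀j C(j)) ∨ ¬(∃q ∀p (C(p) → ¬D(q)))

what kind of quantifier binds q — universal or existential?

Rewrite implications/biconditionals: A → B as ¬A ∨ B.
  (∀j C(j)) ∨ ¬(∃q ∀p (¬C(p) ∨ ¬D(q)))
Drive negations inward (¬∀x A ≡ ∃x ¬A, ¬∃x A ≡ ∀x ¬A, De Morgan for ∧/∨):
  (∀j C(j)) ∨ (∀q ∃p (C(p) ∧ D(q)))
All bound variables are already distinct, so no renaming is needed.
Extract every quantifier outward, since the variables are now distinct and don't occur free across branches:
  ∀j ∀q ∃p (C(j) ∨ C(p) ∧ D(q))
The quantifier ∃q sits under an odd number of negations (counting the antecedent side of each →), so it flips to ∀q.

universal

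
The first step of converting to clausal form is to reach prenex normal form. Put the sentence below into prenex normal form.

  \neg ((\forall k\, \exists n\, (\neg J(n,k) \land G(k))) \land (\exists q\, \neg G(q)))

\exists k\, \forall n\, \forall q\, (J(n,k) \lor \neg G(k) \lor G(q))

Move each ¬ inward, flipping quantifiers it crosses:
  (\exists k\, \forall n\, (J(n,k) \lor \neg G(k))) \lor (\forall q\, G(q))
All bound variables are already distinct, so no renaming is needed.
Extract every quantifier outward, since the variables are now distinct and don't occur free across branches:
  \exists k\, \forall n\, \forall q\, (J(n,k) \lor \neg G(k) \lor G(q))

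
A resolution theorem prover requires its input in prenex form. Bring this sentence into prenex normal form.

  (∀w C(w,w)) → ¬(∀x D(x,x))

Rewrite implications/biconditionals: A → B as ¬A ∨ B.
  ¬(∀w C(w,w)) ∨ ¬(∀x D(x,x))
Push ¬ through the quantifiers and connectives to reach negation normal form:
  (∃w ¬C(w,w)) ∨ (∃x ¬D(x,x))
All bound variables are already distinct, so no renaming is needed.
Finally move all quantifiers to the prefix:
  ∃w ∃x (¬C(w,w) ∨ ¬D(x,x))

∃w ∃x (¬C(w,w) ∨ ¬D(x,x))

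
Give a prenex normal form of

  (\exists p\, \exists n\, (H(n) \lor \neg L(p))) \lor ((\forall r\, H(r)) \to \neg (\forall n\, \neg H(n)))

\exists p\, \exists n\, \exists r\, \exists z\, (H(n) \lor \neg L(p) \lor \neg H(r) \lor H(z))

First replace A → B with ¬A ∨ B.
  (\exists p\, \exists n\, (H(n) \lor \neg L(p))) \lor \neg (\forall r\, H(r)) \lor \neg (\forall n\, \neg H(n))
Drive negations inward (¬∀x A ≡ ∃x ¬A, ¬∃x A ≡ ∀x ¬A, De Morgan for ∧/∨):
  (\exists p\, \exists n\, (H(n) \lor \neg L(p))) \lor (\exists r\, \neg H(r)) \lor (\exists n\, H(n))
Standardize variables apart so no two quantifiers bind the same name: n↦z.
  (\exists p\, \exists n\, (H(n) \lor \neg L(p))) \lor (\exists r\, \neg H(r)) \lor (\exists z\, H(z))
Extract every quantifier outward, since the variables are now distinct and don't occur free across branches:
  \exists p\, \exists n\, \exists r\, \exists z\, (H(n) \lor \neg L(p) \lor \neg H(r) \lor H(z))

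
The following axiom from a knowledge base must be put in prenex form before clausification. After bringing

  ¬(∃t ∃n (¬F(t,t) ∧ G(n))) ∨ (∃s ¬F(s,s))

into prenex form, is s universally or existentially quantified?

existential

Drive negations inward (¬∀x A ≡ ∃x ¬A, ¬∃x A ≡ ∀x ¬A, De Morgan for ∧/∨):
  (∀t ∀n (F(t,t) ∨ ¬G(n))) ∨ (∃s ¬F(s,s))
Extract every quantifier outward, since the variables are now distinct and don't occur free across branches:
  ∀t ∀n ∃s (F(t,t) ∨ ¬G(n) ∨ ¬F(s,s))
The quantifier ∃s sits under an even number of negations, so it remains existential.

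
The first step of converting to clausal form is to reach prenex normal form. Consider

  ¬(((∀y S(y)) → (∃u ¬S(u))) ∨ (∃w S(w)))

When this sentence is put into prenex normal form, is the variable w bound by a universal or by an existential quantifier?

First replace A → B with ¬A ∨ B.
  ¬(¬(∀y S(y)) ∨ (∃u ¬S(u)) ∨ (∃w S(w)))
Move each ¬ inward, flipping quantifiers it crosses:
  (∀y S(y)) ∧ (∀u S(u)) ∧ (∀w ¬S(w))
Extract every quantifier outward, since the variables are now distinct and don't occur free across branches:
  ∀y ∀u ∀w (S(y) ∧ S(u) ∧ ¬S(w))
The quantifier ∃w sits under an odd number of negations (counting the antecedent side of each →), so it flips to ∀w.

universal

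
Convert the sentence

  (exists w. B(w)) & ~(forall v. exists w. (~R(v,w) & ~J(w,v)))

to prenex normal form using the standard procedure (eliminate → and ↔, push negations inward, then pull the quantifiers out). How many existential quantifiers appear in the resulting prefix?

Move each ¬ inward, flipping quantifiers it crosses:
  (exists w. B(w)) & (exists v. forall w. (R(v,w) | J(w,v)))
Standardize variables apart so no two quantifiers bind the same name: w↦y1.
  (exists w. B(w)) & (exists v. forall y1. (R(v,y1) | J(y1,v)))
Pull the quantifiers to the front (each side's bound variable is not free in the other side):
  exists w. exists v. forall y1. (B(w) & (R(v,y1) | J(y1,v)))
The prefix is exists w exists v forall y1: 1 universal, 2 existential.

2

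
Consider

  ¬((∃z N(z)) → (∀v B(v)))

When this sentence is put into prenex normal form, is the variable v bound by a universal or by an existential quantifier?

existential

First replace A → B with ¬A ∨ B.
  ¬(¬(∃z N(z)) ∨ (∀v B(v)))
Push ¬ through the quantifiers and connectives to reach negation normal form:
  (∃z N(z)) ∧ (∃v ¬B(v))
All bound variables are already distinct, so no renaming is needed.
Pull the quantifiers to the front (each side's bound variable is not free in the other side):
  ∃z ∃v (N(z) ∧ ¬B(v))
The quantifier ∀v sits under an odd number of negations (counting the antecedent side of each →), so it flips to ∃v.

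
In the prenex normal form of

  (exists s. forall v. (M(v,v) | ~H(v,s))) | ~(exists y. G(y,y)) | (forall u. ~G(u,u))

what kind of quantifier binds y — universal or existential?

universal

Move each ¬ inward, flipping quantifiers it crosses:
  (exists s. forall v. (M(v,v) | ~H(v,s))) | (forall y. ~G(y,y)) | (forall u. ~G(u,u))
Pull the quantifiers to the front (each side's bound variable is not free in the other side):
  exists s. forall v. forall y. forall u. (M(v,v) | ~H(v,s) | ~G(y,y) | ~G(u,u))
The quantifier exists y sits under an odd number of negations, so it flips to forall y.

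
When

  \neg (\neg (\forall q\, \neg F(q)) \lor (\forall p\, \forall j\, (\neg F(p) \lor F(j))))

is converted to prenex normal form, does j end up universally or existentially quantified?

existential

Push ¬ through the quantifiers and connectives to reach negation normal form:
  (\forall q\, \neg F(q)) \land (\exists p\, \exists j\, (F(p) \land \neg F(j)))
All bound variables are already distinct, so no renaming is needed.
Extract every quantifier outward, since the variables are now distinct and don't occur free across branches:
  \forall q\, \exists p\, \exists j\, (\neg F(q) \land F(p) \land \neg F(j))
The quantifier \forall j sits under an odd number of negations, so it flips to \exists j.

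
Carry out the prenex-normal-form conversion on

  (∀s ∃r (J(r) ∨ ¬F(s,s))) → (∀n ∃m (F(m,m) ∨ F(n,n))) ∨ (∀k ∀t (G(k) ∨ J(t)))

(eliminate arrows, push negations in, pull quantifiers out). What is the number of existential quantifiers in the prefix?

Eliminate → and ↔ using ¬ and ∨.
  ¬(∀s ∃r (J(r) ∨ ¬F(s,s))) ∨ (∀n ∃m (F(m,m) ∨ F(n,n))) ∨ (∀k ∀t (G(k) ∨ J(t)))
Move each ¬ inward, flipping quantifiers it crosses:
  (∃s ∀r (¬J(r) ∧ F(s,s))) ∨ (∀n ∃m (F(m,m) ∨ F(n,n))) ∨ (∀k ∀t (G(k) ∨ J(t)))
All bound variables are already distinct, so no renaming is needed.
Finally move all quantifiers to the prefix:
  ∃s ∀r ∀n ∃m ∀k ∀t (¬J(r) ∧ F(s,s) ∨ F(m,m) ∨ F(n,n) ∨ G(k) ∨ J(t))
The prefix is ∃s ∀r ∀n ∃m ∀k ∀t: 4 universal, 2 existential.

2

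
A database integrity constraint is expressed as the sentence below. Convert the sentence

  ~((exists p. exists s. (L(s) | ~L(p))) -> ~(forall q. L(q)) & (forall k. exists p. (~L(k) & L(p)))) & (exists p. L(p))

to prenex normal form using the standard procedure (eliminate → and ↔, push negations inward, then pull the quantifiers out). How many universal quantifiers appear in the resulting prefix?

Rewrite implications/biconditionals: A → B as ¬A ∨ B.
  ~(~(exists p. exists s. (L(s) | ~L(p))) | ~(forall q. L(q)) & (forall k. exists p. (~L(k) & L(p)))) & (exists p. L(p))
Push ¬ through the quantifiers and connectives to reach negation normal form:
  (exists p. exists s. (L(s) | ~L(p))) & ((forall q. L(q)) | (exists k. forall p. (L(k) | ~L(p)))) & (exists p. L(p))
Give each quantifier a distinct variable: p↦x1, p↦y.
  (exists p. exists s. (L(s) | ~L(p))) & ((forall q. L(q)) | (exists k. forall x1. (L(k) | ~L(x1)))) & (exists y. L(y))
Extract every quantifier outward, since the variables are now distinct and don't occur free across branches:
  exists p. exists s. forall q. exists k. forall x1. exists y. ((L(s) | ~L(p)) & (L(q) | L(k) | ~L(x1)) & L(y))
The prefix is exists p exists s forall q exists k forall x1 exists y: 2 universal, 4 existential.

2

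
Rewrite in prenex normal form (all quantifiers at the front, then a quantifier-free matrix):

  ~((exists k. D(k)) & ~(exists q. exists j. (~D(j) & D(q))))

forall k. exists q. exists j. (~D(k) | ~D(j) & D(q))

Drive negations inward (¬∀x A ≡ ∃x ¬A, ¬∃x A ≡ ∀x ¬A, De Morgan for ∧/∨):
  (forall k. ~D(k)) | (exists q. exists j. (~D(j) & D(q)))
All bound variables are already distinct, so no renaming is needed.
Finally move all quantifiers to the prefix:
  forall k. exists q. exists j. (~D(k) | ~D(j) & D(q))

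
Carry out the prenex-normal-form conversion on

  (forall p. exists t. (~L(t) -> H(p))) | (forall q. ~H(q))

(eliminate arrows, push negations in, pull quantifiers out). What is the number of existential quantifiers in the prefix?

Rewrite implications/biconditionals: A → B as ¬A ∨ B.
  (forall p. exists t. (~~L(t) | H(p))) | (forall q. ~H(q))
Push ¬ through the quantifiers and connectives to reach negation normal form:
  (forall p. exists t. (L(t) | H(p))) | (forall q. ~H(q))
All bound variables are already distinct, so no renaming is needed.
Pull the quantifiers to the front (each side's bound variable is not free in the other side):
  forall p. exists t. forall q. (L(t) | H(p) | ~H(q))
The prefix is forall p exists t forall q: 2 universal, 1 existential.

1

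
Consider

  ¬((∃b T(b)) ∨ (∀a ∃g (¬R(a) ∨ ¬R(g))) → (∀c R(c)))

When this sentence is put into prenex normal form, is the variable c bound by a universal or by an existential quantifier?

Eliminate → and ↔ using ¬ and ∨.
  ¬(¬((∃b T(b)) ∨ (∀a ∃g (¬R(a) ∨ ¬R(g)))) ∨ (∀c R(c)))
Move each ¬ inward, flipping quantifiers it crosses:
  ((∃b T(b)) ∨ (∀a ∃g (¬R(a) ∨ ¬R(g)))) ∧ (∃c ¬R(c))
All bound variables are already distinct, so no renaming is needed.
Pull the quantifiers to the front (each side's bound variable is not free in the other side):
  ∃b ∀a ∃g ∃c ((T(b) ∨ ¬R(a) ∨ ¬R(g)) ∧ ¬R(c))
The quantifier ∀c sits under an odd number of negations (counting the antecedent side of each →), so it flips to ∃c.

existential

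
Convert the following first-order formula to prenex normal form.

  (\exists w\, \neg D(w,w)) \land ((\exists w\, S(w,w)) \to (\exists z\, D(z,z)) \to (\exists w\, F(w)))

\exists w\, \forall w1\, \forall z\, \exists t\, (\neg D(w,w) \land (\neg S(w1,w1) \lor \neg D(z,z) \lor F(t)))

Rewrite implications/biconditionals: A → B as ¬A ∨ B.
  (\exists w\, \neg D(w,w)) \land (\neg (\exists w\, S(w,w)) \lor \neg (\exists z\, D(z,z)) \lor (\exists w\, F(w)))
Push ¬ through the quantifiers and connectives to reach negation normal form:
  (\exists w\, \neg D(w,w)) \land ((\forall w\, \neg S(w,w)) \lor (\forall z\, \neg D(z,z)) \lor (\exists w\, F(w)))
Standardize variables apart so no two quantifiers bind the same name: w↦w1, w↦t.
  (\exists w\, \neg D(w,w)) \land ((\forall w1\, \neg S(w1,w1)) \lor (\forall z\, \neg D(z,z)) \lor (\exists t\, F(t)))
Pull the quantifiers to the front (each side's bound variable is not free in the other side):
  \exists w\, \forall w1\, \forall z\, \exists t\, (\neg D(w,w) \land (\neg S(w1,w1) \lor \neg D(z,z) \lor F(t)))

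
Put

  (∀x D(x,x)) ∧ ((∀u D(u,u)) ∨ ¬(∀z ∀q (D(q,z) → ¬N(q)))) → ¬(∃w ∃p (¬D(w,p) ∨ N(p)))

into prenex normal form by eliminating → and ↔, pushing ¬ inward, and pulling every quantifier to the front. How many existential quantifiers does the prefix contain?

2

First replace A → B with ¬A ∨ B.
  ¬((∀x D(x,x)) ∧ ((∀u D(u,u)) ∨ ¬(∀z ∀q (¬D(q,z) ∨ ¬N(q))))) ∨ ¬(∃w ∃p (¬D(w,p) ∨ N(p)))
Push ¬ through the quantifiers and connectives to reach negation normal form:
  (∃x ¬D(x,x)) ∨ (∃u ¬D(u,u)) ∧ (∀z ∀q (¬D(q,z) ∨ ¬N(q))) ∨ (∀w ∀p (D(w,p) ∧ ¬N(p)))
Pull the quantifiers to the front (each side's bound variable is not free in the other side):
  ∃x ∃u ∀z ∀q ∀w ∀p (¬D(x,x) ∨ ¬D(u,u) ∧ (¬D(q,z) ∨ ¬N(q)) ∨ D(w,p) ∧ ¬N(p))
The prefix is ∃x ∃u ∀z ∀q ∀w ∀p: 4 universal, 2 existential.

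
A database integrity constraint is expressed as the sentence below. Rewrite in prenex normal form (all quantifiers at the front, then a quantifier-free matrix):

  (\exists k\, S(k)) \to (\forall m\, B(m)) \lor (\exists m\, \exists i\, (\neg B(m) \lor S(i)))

\forall k\, \forall m\, \exists x1\, \exists i\, (\neg S(k) \lor B(m) \lor \neg B(x1) \lor S(i))

Rewrite implications/biconditionals: A → B as ¬A ∨ B.
  \neg (\exists k\, S(k)) \lor (\forall m\, B(m)) \lor (\exists m\, \exists i\, (\neg B(m) \lor S(i)))
Move each ¬ inward, flipping quantifiers it crosses:
  (\forall k\, \neg S(k)) \lor (\forall m\, B(m)) \lor (\exists m\, \exists i\, (\neg B(m) \lor S(i)))
Give each quantifier a distinct variable: m↦x1.
  (\forall k\, \neg S(k)) \lor (\forall m\, B(m)) \lor (\exists x1\, \exists i\, (\neg B(x1) \lor S(i)))
Extract every quantifier outward, since the variables are now distinct and don't occur free across branches:
  \forall k\, \forall m\, \exists x1\, \exists i\, (\neg S(k) \lor B(m) \lor \neg B(x1) \lor S(i))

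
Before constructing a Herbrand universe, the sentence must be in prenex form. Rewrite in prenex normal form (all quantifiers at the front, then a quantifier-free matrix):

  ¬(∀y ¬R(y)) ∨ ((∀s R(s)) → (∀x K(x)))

Eliminate → and ↔ using ¬ and ∨.
  ¬(∀y ¬R(y)) ∨ ¬(∀s R(s)) ∨ (∀x K(x))
Push ¬ through the quantifiers and connectives to reach negation normal form:
  (∃y R(y)) ∨ (∃s ¬R(s)) ∨ (∀x K(x))
All bound variables are already distinct, so no renaming is needed.
Finally move all quantifiers to the prefix:
  ∃y ∃s ∀x (R(y) ∨ ¬R(s) ∨ K(x))

∃y ∃s ∀x (R(y) ∨ ¬R(s) ∨ K(x))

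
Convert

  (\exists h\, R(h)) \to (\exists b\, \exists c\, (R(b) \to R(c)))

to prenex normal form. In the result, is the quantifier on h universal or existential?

universal

Rewrite implications/biconditionals: A → B as ¬A ∨ B.
  \neg (\exists h\, R(h)) \lor (\exists b\, \exists c\, (\neg R(b) \lor R(c)))
Push ¬ through the quantifiers and connectives to reach negation normal form:
  (\forall h\, \neg R(h)) \lor (\exists b\, \exists c\, (\neg R(b) \lor R(c)))
Finally move all quantifiers to the prefix:
  \forall h\, \exists b\, \exists c\, (\neg R(h) \lor \neg R(b) \lor R(c))
The quantifier \exists h sits under an odd number of negations (counting the antecedent side of each →), so it flips to \forall h.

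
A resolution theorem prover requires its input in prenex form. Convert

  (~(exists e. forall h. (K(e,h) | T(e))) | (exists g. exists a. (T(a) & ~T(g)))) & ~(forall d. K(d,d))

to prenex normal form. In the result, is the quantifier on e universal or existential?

Drive negations inward (¬∀x A ≡ ∃x ¬A, ¬∃x A ≡ ∀x ¬A, De Morgan for ∧/∨):
  ((forall e. exists h. (~K(e,h) & ~T(e))) | (exists g. exists a. (T(a) & ~T(g)))) & (exists d. ~K(d,d))
Finally move all quantifiers to the prefix:
  forall e. exists h. exists g. exists a. exists d. ((~K(e,h) & ~T(e) | T(a) & ~T(g)) & ~K(d,d))
The quantifier exists e sits under an odd number of negations, so it flips to forall e.

universal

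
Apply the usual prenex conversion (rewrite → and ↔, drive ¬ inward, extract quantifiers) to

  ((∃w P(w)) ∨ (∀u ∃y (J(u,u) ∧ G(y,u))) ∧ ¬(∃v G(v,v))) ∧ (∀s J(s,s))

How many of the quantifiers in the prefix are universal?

3

Move each ¬ inward, flipping quantifiers it crosses:
  ((∃w P(w)) ∨ (∀u ∃y (J(u,u) ∧ G(y,u))) ∧ (∀v ¬G(v,v))) ∧ (∀s J(s,s))
Extract every quantifier outward, since the variables are now distinct and don't occur free across branches:
  ∃w ∀u ∃y ∀v ∀s ((P(w) ∨ J(u,u) ∧ G(y,u) ∧ ¬G(v,v)) ∧ J(s,s))
The prefix is ∃w ∀u ∃y ∀v ∀s: 3 universal, 2 existential.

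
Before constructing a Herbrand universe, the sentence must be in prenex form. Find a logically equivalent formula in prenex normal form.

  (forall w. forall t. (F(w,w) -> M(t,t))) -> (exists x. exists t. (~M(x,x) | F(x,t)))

Rewrite implications/biconditionals: A → B as ¬A ∨ B.
  ~(forall w. forall t. (~F(w,w) | M(t,t))) | (exists x. exists t. (~M(x,x) | F(x,t)))
Push ¬ through the quantifiers and connectives to reach negation normal form:
  (exists w. exists t. (F(w,w) & ~M(t,t))) | (exists x. exists t. (~M(x,x) | F(x,t)))
Give each quantifier a distinct variable: t↦u1.
  (exists w. exists t. (F(w,w) & ~M(t,t))) | (exists x. exists u1. (~M(x,x) | F(x,u1)))
Pull the quantifiers to the front (each side's bound variable is not free in the other side):
  exists w. exists t. exists x. exists u1. (F(w,w) & ~M(t,t) | ~M(x,x) | F(x,u1))

exists w. exists t. exists x. exists u1. (F(w,w) & ~M(t,t) | ~M(x,x) | F(x,u1))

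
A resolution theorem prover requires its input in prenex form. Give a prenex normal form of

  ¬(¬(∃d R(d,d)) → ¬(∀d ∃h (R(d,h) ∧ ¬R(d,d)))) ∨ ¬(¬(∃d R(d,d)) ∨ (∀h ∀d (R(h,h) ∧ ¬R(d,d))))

Eliminate → and ↔ using ¬ and ∨.
  ¬(¬¬(∃d R(d,d)) ∨ ¬(∀d ∃h (R(d,h) ∧ ¬R(d,d)))) ∨ ¬(¬(∃d R(d,d)) ∨ (∀h ∀d (R(h,h) ∧ ¬R(d,d))))
Push ¬ through the quantifiers and connectives to reach negation normal form:
  (∀d ¬R(d,d)) ∧ (∀d ∃h (R(d,h) ∧ ¬R(d,d))) ∨ (∃d R(d,d)) ∧ (∃h ∃d (¬R(h,h) ∨ R(d,d)))
Rename bound variables to avoid capture: d↦z1, d↦a, h↦s, d↦r.
  (∀d ¬R(d,d)) ∧ (∀z1 ∃h (R(z1,h) ∧ ¬R(z1,z1))) ∨ (∃a R(a,a)) ∧ (∃s ∃r (¬R(s,s) ∨ R(r,r)))
Extract every quantifier outward, since the variables are now distinct and don't occur free across branches:
  ∀d ∀z1 ∃h ∃a ∃s ∃r (¬R(d,d) ∧ R(z1,h) ∧ ¬R(z1,z1) ∨ R(a,a) ∧ (¬R(s,s) ∨ R(r,r)))

∀d ∀z1 ∃h ∃a ∃s ∃r (¬R(d,d) ∧ R(z1,h) ∧ ¬R(z1,z1) ∨ R(a,a) ∧ (¬R(s,s) ∨ R(r,r)))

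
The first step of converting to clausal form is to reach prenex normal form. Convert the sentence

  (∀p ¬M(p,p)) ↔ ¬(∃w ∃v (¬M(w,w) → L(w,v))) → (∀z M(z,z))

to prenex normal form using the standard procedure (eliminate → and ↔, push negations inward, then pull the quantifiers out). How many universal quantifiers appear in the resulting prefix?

4

Eliminate → and ↔ using ¬ and ∨; A ↔ B as (¬A ∨ B) ∧ (¬B ∨ A).
  (¬(∀p ¬M(p,p)) ∨ ¬¬(∃w ∃v (¬¬M(w,w) ∨ L(w,v))) ∨ (∀z M(z,z))) ∧ (¬(¬¬(∃w ∃v (¬¬M(w,w) ∨ L(w,v))) ∨ (∀z M(z,z))) ∨ (∀p ¬M(p,p)))
Move each ¬ inward, flipping quantifiers it crosses:
  ((∃p M(p,p)) ∨ (∃w ∃v (M(w,w) ∨ L(w,v))) ∨ (∀z M(z,z))) ∧ ((∀w ∀v (¬M(w,w) ∧ ¬L(w,v))) ∧ (∃z ¬M(z,z)) ∨ (∀p ¬M(p,p)))
Give each quantifier a distinct variable: w↦u1, v↦a, z↦x1, p↦t.
  ((∃p M(p,p)) ∨ (∃w ∃v (M(w,w) ∨ L(w,v))) ∨ (∀z M(z,z))) ∧ ((∀u1 ∀a (¬M(u1,u1) ∧ ¬L(u1,a))) ∧ (∃x1 ¬M(x1,x1)) ∨ (∀t ¬M(t,t)))
Extract every quantifier outward, since the variables are now distinct and don't occur free across branches:
  ∃p ∃w ∃v ∀z ∀u1 ∀a ∃x1 ∀t ((M(p,p) ∨ M(w,w) ∨ L(w,v) ∨ M(z,z)) ∧ (¬M(u1,u1) ∧ ¬L(u1,a) ∧ ¬M(x1,x1) ∨ ¬M(t,t)))
The prefix is ∃p ∃w ∃v ∀z ∀u1 ∀a ∃x1 ∀t: 4 universal, 4 existential.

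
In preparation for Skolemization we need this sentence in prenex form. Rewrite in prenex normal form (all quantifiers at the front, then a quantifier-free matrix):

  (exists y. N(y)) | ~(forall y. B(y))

exists y. exists p. (N(y) | ~B(p))

Drive negations inward (¬∀x A ≡ ∃x ¬A, ¬∃x A ≡ ∀x ¬A, De Morgan for ∧/∨):
  (exists y. N(y)) | (exists y. ~B(y))
Rename bound variables to avoid capture: y↦p.
  (exists y. N(y)) | (exists p. ~B(p))
Pull the quantifiers to the front (each side's bound variable is not free in the other side):
  exists y. exists p. (N(y) | ~B(p))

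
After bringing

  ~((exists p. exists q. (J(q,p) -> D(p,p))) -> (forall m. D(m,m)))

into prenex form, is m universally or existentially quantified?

Eliminate → and ↔ using ¬ and ∨.
  ~(~(exists p. exists q. (~J(q,p) | D(p,p))) | (forall m. D(m,m)))
Push ¬ through the quantifiers and connectives to reach negation normal form:
  (exists p. exists q. (~J(q,p) | D(p,p))) & (exists m. ~D(m,m))
All bound variables are already distinct, so no renaming is needed.
Extract every quantifier outward, since the variables are now distinct and don't occur free across branches:
  exists p. exists q. exists m. ((~J(q,p) | D(p,p)) & ~D(m,m))
The quantifier forall m sits under an odd number of negations (counting the antecedent side of each →), so it flips to exists m.

existential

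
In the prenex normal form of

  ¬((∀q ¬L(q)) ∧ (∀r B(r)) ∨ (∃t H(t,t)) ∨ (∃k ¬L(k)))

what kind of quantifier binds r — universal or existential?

existential

Drive negations inward (¬∀x A ≡ ∃x ¬A, ¬∃x A ≡ ∀x ¬A, De Morgan for ∧/∨):
  ((∃q L(q)) ∨ (∃r ¬B(r))) ∧ (∀t ¬H(t,t)) ∧ (∀k L(k))
All bound variables are already distinct, so no renaming is needed.
Extract every quantifier outward, since the variables are now distinct and don't occur free across branches:
  ∃q ∃r ∀t ∀k ((L(q) ∨ ¬B(r)) ∧ ¬H(t,t) ∧ L(k))
The quantifier ∀r sits under an odd number of negations, so it flips to ∃r.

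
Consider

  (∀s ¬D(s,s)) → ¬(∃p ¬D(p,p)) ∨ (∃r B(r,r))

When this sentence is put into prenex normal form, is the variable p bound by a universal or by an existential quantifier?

First replace A → B with ¬A ∨ B.
  ¬(∀s ¬D(s,s)) ∨ ¬(∃p ¬D(p,p)) ∨ (∃r B(r,r))
Drive negations inward (¬∀x A ≡ ∃x ¬A, ¬∃x A ≡ ∀x ¬A, De Morgan for ∧/∨):
  (∃s D(s,s)) ∨ (∀p D(p,p)) ∨ (∃r B(r,r))
All bound variables are already distinct, so no renaming is needed.
Finally move all quantifiers to the prefix:
  ∃s ∀p ∃r (D(s,s) ∨ D(p,p) ∨ B(r,r))
The quantifier ∃p sits under an odd number of negations (counting the antecedent side of each →), so it flips to ∀p.

universal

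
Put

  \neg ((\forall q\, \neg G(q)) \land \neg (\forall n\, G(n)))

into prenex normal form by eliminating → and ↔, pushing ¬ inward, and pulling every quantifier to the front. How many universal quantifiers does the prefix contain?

Drive negations inward (¬∀x A ≡ ∃x ¬A, ¬∃x A ≡ ∀x ¬A, De Morgan for ∧/∨):
  (\exists q\, G(q)) \lor (\forall n\, G(n))
All bound variables are already distinct, so no renaming is needed.
Extract every quantifier outward, since the variables are now distinct and don't occur free across branches:
  \exists q\, \forall n\, (G(q) \lor G(n))
The prefix is \exists q \forall n: 1 universal, 1 existential.

1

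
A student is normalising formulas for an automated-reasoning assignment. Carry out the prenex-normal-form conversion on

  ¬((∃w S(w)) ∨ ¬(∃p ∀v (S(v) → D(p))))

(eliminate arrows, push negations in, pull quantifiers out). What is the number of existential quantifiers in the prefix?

1

Eliminate → and ↔ using ¬ and ∨.
  ¬((∃w S(w)) ∨ ¬(∃p ∀v (¬S(v) ∨ D(p))))
Move each ¬ inward, flipping quantifiers it crosses:
  (∀w ¬S(w)) ∧ (∃p ∀v (¬S(v) ∨ D(p)))
Extract every quantifier outward, since the variables are now distinct and don't occur free across branches:
  ∀w ∃p ∀v (¬S(w) ∧ (¬S(v) ∨ D(p)))
The prefix is ∀w ∃p ∀v: 2 universal, 1 existential.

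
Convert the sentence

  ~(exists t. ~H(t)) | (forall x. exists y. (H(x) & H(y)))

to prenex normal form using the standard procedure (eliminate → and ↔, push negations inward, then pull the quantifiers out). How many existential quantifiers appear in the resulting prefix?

1

Drive negations inward (¬∀x A ≡ ∃x ¬A, ¬∃x A ≡ ∀x ¬A, De Morgan for ∧/∨):
  (forall t. H(t)) | (forall x. exists y. (H(x) & H(y)))
All bound variables are already distinct, so no renaming is needed.
Extract every quantifier outward, since the variables are now distinct and don't occur free across branches:
  forall t. forall x. exists y. (H(t) | H(x) & H(y))
The prefix is forall t forall x exists y: 2 universal, 1 existential.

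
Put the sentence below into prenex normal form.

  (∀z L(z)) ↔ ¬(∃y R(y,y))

∃z ∀y ∃x1 ∀a ((¬L(z) ∨ ¬R(y,y)) ∧ (R(x1,x1) ∨ L(a)))

First replace A → B with ¬A ∨ B; A ↔ B as (¬A ∨ B) ∧ (¬B ∨ A).
  (¬(∀z L(z)) ∨ ¬(∃y R(y,y))) ∧ (¬¬(∃y R(y,y)) ∨ (∀z L(z)))
Move each ¬ inward, flipping quantifiers it crosses:
  ((∃z ¬L(z)) ∨ (∀y ¬R(y,y))) ∧ ((∃y R(y,y)) ∨ (∀z L(z)))
Rename bound variables to avoid capture: y↦x1, z↦a.
  ((∃z ¬L(z)) ∨ (∀y ¬R(y,y))) ∧ ((∃x1 R(x1,x1)) ∨ (∀a L(a)))
Pull the quantifiers to the front (each side's bound variable is not free in the other side):
  ∃z ∀y ∃x1 ∀a ((¬L(z) ∨ ¬R(y,y)) ∧ (R(x1,x1) ∨ L(a)))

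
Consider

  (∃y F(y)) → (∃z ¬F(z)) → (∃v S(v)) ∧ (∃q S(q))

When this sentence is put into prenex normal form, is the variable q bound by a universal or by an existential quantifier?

Eliminate → and ↔ using ¬ and ∨.
  ¬(∃y F(y)) ∨ ¬(∃z ¬F(z)) ∨ (∃v S(v)) ∧ (∃q S(q))
Push ¬ through the quantifiers and connectives to reach negation normal form:
  (∀y ¬F(y)) ∨ (∀z F(z)) ∨ (∃v S(v)) ∧ (∃q S(q))
Pull the quantifiers to the front (each side's bound variable is not free in the other side):
  ∀y ∀z ∃v ∃q (¬F(y) ∨ F(z) ∨ S(v) ∧ S(q))
The quantifier ∃q sits under an even number of negations (counting the antecedent side of each →), so it remains existential.

existential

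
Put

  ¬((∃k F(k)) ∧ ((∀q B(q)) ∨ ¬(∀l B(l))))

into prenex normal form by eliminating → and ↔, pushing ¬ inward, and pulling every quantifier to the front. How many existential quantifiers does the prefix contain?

Drive negations inward (¬∀x A ≡ ∃x ¬A, ¬∃x A ≡ ∀x ¬A, De Morgan for ∧/∨):
  (∀k ¬F(k)) ∨ (∃q ¬B(q)) ∧ (∀l B(l))
All bound variables are already distinct, so no renaming is needed.
Pull the quantifiers to the front (each side's bound variable is not free in the other side):
  ∀k ∃q ∀l (¬F(k) ∨ ¬B(q) ∧ B(l))
The prefix is ∀k ∃q ∀l: 2 universal, 1 existential.

1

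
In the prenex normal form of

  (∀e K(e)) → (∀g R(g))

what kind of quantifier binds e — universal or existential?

existential

Rewrite implications/biconditionals: A → B as ¬A ∨ B.
  ¬(∀e K(e)) ∨ (∀g R(g))
Push ¬ through the quantifiers and connectives to reach negation normal form:
  (∃e ¬K(e)) ∨ (∀g R(g))
Finally move all quantifiers to the prefix:
  ∃e ∀g (¬K(e) ∨ R(g))
The quantifier ∀e sits under an odd number of negations (counting the antecedent side of each →), so it flips to ∃e.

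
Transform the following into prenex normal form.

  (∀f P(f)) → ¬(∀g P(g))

∃f ∃g (¬P(f) ∨ ¬P(g))

Rewrite implications/biconditionals: A → B as ¬A ∨ B.
  ¬(∀f P(f)) ∨ ¬(∀g P(g))
Push ¬ through the quantifiers and connectives to reach negation normal form:
  (∃f ¬P(f)) ∨ (∃g ¬P(g))
Extract every quantifier outward, since the variables are now distinct and don't occur free across branches:
  ∃f ∃g (¬P(f) ∨ ¬P(g))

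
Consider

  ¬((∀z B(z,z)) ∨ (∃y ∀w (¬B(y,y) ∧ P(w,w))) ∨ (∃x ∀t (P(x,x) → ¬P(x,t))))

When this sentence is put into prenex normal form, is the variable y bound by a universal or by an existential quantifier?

First replace A → B with ¬A ∨ B.
  ¬((∀z B(z,z)) ∨ (∃y ∀w (¬B(y,y) ∧ P(w,w))) ∨ (∃x ∀t (¬P(x,x) ∨ ¬P(x,t))))
Drive negations inward (¬∀x A ≡ ∃x ¬A, ¬∃x A ≡ ∀x ¬A, De Morgan for ∧/∨):
  (∃z ¬B(z,z)) ∧ (∀y ∃w (B(y,y) ∨ ¬P(w,w))) ∧ (∀x ∃t (P(x,x) ∧ P(x,t)))
Pull the quantifiers to the front (each side's bound variable is not free in the other side):
  ∃z ∀y ∃w ∀x ∃t (¬B(z,z) ∧ (B(y,y) ∨ ¬P(w,w)) ∧ P(x,x) ∧ P(x,t))
The quantifier ∃y sits under an odd number of negations (counting the antecedent side of each →), so it flips to ∀y.

universal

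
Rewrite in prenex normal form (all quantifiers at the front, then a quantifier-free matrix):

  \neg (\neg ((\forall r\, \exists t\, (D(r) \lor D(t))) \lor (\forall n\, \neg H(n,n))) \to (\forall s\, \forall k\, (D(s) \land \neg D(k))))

\exists r\, \forall t\, \exists n\, \exists s\, \exists k\, (\neg D(r) \land \neg D(t) \land H(n,n) \land (\neg D(s) \lor D(k)))

Rewrite implications/biconditionals: A → B as ¬A ∨ B.
  \neg (\neg \neg ((\forall r\, \exists t\, (D(r) \lor D(t))) \lor (\forall n\, \neg H(n,n))) \lor (\forall s\, \forall k\, (D(s) \land \neg D(k))))
Drive negations inward (¬∀x A ≡ ∃x ¬A, ¬∃x A ≡ ∀x ¬A, De Morgan for ∧/∨):
  (\exists r\, \forall t\, (\neg D(r) \land \neg D(t))) \land (\exists n\, H(n,n)) \land (\exists s\, \exists k\, (\neg D(s) \lor D(k)))
All bound variables are already distinct, so no renaming is needed.
Extract every quantifier outward, since the variables are now distinct and don't occur free across branches:
  \exists r\, \forall t\, \exists n\, \exists s\, \exists k\, (\neg D(r) \land \neg D(t) \land H(n,n) \land (\neg D(s) \lor D(k)))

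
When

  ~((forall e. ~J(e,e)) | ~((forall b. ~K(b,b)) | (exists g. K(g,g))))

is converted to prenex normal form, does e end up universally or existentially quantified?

Drive negations inward (¬∀x A ≡ ∃x ¬A, ¬∃x A ≡ ∀x ¬A, De Morgan for ∧/∨):
  (exists e. J(e,e)) & ((forall b. ~K(b,b)) | (exists g. K(g,g)))
All bound variables are already distinct, so no renaming is needed.
Finally move all quantifiers to the prefix:
  exists e. forall b. exists g. (J(e,e) & (~K(b,b) | K(g,g)))
The quantifier forall e sits under an odd number of negations, so it flips to exists e.

existential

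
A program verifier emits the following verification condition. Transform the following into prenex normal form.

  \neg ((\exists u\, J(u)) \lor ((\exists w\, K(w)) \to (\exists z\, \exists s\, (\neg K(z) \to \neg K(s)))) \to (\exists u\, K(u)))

\exists u\, \forall w\, \exists z\, \exists s\, \forall p\, ((J(u) \lor \neg K(w) \lor K(z) \lor \neg K(s)) \land \neg K(p))

Eliminate → and ↔ using ¬ and ∨.
  \neg (\neg ((\exists u\, J(u)) \lor \neg (\exists w\, K(w)) \lor (\exists z\, \exists s\, (\neg \neg K(z) \lor \neg K(s)))) \lor (\exists u\, K(u)))
Move each ¬ inward, flipping quantifiers it crosses:
  ((\exists u\, J(u)) \lor (\forall w\, \neg K(w)) \lor (\exists z\, \exists s\, (K(z) \lor \neg K(s)))) \land (\forall u\, \neg K(u))
Give each quantifier a distinct variable: u↦p.
  ((\exists u\, J(u)) \lor (\forall w\, \neg K(w)) \lor (\exists z\, \exists s\, (K(z) \lor \neg K(s)))) \land (\forall p\, \neg K(p))
Extract every quantifier outward, since the variables are now distinct and don't occur free across branches:
  \exists u\, \forall w\, \exists z\, \exists s\, \forall p\, ((J(u) \lor \neg K(w) \lor K(z) \lor \neg K(s)) \land \neg K(p))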